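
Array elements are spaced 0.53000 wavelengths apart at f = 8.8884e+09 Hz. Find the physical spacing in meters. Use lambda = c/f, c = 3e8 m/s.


lambda = c / f = 3.0000e+08 / 8.8884e+09 = 0.03375186 m
d = 0.53000 * 0.03375186 = 0.01789 m

0.01789 m


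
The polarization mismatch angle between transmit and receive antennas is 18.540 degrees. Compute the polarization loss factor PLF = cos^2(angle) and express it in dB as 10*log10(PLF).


PLF_linear = cos^2(18.540 deg) = 0.8988972
PLF_dB = 10 * log10(0.8988972) = -0.4629 dB

-0.4629 dB


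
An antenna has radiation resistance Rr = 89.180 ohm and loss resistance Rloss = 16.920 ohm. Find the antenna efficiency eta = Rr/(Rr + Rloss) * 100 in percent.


eta = 89.180 / (89.180 + 16.920) * 100 = 84.05%

84.05%


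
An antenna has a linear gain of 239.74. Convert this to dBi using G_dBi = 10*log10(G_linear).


G_dBi = 10 * log10(239.74) = 23.80 dBi

23.80 dBi


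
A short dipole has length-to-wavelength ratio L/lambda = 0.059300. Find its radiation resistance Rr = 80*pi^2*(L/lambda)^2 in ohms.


Rr = 80 * pi^2 * (0.059300)^2 = 80 * 9.869604 * 3.516490e-03 = 2.777 ohm

2.777 ohm


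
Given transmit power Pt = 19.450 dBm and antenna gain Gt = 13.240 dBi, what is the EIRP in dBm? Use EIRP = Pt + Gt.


EIRP = Pt + Gt = 19.450 + 13.240 = 32.69 dBm

32.69 dBm


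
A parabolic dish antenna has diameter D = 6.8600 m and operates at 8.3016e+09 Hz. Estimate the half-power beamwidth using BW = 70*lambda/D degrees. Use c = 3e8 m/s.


lambda = c / f = 3.0000e+08 / 8.3016e+09 = 0.03613761 m
BW = 70 * 0.03613761 / 6.8600 = 0.3688 deg

0.3688 deg


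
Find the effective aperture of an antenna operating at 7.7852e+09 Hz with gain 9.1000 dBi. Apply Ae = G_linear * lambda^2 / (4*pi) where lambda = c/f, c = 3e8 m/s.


lambda = c / f = 3.0000e+08 / 7.7852e+09 = 0.03853466 m
G_linear = 10^(9.1000/10) = 8.128305
Ae = G_linear * lambda^2 / (4*pi) = 8.128305 * 0.03853466^2 / (4*pi) = 9.605e-04 m^2

9.605e-04 m^2


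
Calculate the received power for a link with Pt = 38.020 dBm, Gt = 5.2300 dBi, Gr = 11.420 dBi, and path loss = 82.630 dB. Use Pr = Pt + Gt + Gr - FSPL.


Pr = 38.020 + 5.2300 + 11.420 - 82.630 = -27.96 dBm

-27.96 dBm


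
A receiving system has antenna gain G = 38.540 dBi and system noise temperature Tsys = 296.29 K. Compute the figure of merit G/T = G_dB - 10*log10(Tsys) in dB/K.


G/T = 38.540 - 10*log10(296.29) = 38.540 - 24.71717 = 13.82 dB/K

13.82 dB/K


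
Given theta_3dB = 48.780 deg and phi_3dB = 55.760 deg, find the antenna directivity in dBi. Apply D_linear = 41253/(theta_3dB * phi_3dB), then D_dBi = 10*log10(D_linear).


D_linear = 41253 / (48.780 * 55.760) = 15.16670
D_dBi = 10 * log10(15.16670) = 11.81 dBi

11.81 dBi


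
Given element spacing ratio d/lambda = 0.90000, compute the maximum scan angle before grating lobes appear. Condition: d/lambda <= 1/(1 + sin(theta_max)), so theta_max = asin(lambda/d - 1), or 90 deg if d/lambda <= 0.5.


lambda/d - 1 = 1/0.90000 - 1 = 0.1111111
theta_max = asin(0.1111111) = 6.379 deg

6.379 deg


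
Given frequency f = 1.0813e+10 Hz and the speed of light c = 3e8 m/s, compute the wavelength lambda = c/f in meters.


lambda = c / f = 3.0000e+08 / 1.0813e+10 = 0.02774 m

0.02774 m


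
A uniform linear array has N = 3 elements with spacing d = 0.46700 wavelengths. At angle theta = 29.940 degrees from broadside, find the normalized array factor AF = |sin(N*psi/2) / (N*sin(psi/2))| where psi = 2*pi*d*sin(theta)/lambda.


psi = 2*pi*0.46700*sin(29.940 deg) = 1.464462 rad
AF = |sin(3*1.464462/2) / (3*sin(1.464462/2))| = 0.4041

0.4041


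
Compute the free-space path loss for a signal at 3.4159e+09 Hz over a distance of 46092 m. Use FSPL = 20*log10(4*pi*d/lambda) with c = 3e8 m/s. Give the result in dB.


lambda = c / f = 3.0000e+08 / 3.4159e+09 = 0.08782459 m
FSPL = 20 * log10(4*pi*46092/0.08782459) = 136.4 dB

136.4 dB


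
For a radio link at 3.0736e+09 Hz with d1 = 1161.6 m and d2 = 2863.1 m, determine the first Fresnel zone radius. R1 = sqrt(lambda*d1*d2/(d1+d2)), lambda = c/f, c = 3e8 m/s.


lambda = c / f = 3.0000e+08 / 3.0736e+09 = 0.09760541 m
R1 = sqrt(0.09760541 * 1161.6 * 2863.1 / (1161.6 + 2863.1)) = 8.981 m

8.981 m


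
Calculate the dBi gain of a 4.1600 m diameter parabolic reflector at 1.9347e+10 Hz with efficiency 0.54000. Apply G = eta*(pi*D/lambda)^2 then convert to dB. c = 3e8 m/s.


lambda = c / f = 3.0000e+08 / 1.9347e+10 = 0.01550628 m
G_linear = 0.54000 * (pi * 4.1600 / 0.01550628)^2 = 383587.9
G_dBi = 10 * log10(383587.9) = 55.84 dBi

55.84 dBi


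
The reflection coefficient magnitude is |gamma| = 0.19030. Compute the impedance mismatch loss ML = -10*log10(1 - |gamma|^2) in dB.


ML = -10 * log10(1 - 0.19030^2) = -10 * log10(0.96378591) = 0.1602 dB

0.1602 dB


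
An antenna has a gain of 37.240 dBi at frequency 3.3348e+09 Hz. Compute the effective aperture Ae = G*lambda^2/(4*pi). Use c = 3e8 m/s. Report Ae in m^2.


lambda = c / f = 3.0000e+08 / 3.3348e+09 = 0.08996042 m
G_linear = 10^(37.240/10) = 5296.634
Ae = G_linear * lambda^2 / (4*pi) = 5296.634 * 0.08996042^2 / (4*pi) = 3.411 m^2

3.411 m^2


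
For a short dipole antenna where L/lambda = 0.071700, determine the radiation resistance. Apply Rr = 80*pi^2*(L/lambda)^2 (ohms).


Rr = 80 * pi^2 * (0.071700)^2 = 80 * 9.869604 * 5.140890e-03 = 4.059 ohm

4.059 ohm


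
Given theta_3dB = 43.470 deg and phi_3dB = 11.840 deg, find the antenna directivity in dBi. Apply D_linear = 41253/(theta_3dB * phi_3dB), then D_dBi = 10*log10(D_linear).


D_linear = 41253 / (43.470 * 11.840) = 80.15197
D_dBi = 10 * log10(80.15197) = 19.04 dBi

19.04 dBi


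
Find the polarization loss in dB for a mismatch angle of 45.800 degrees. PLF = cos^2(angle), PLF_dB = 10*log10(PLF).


PLF_linear = cos^2(45.800 deg) = 0.4860392
PLF_dB = 10 * log10(0.4860392) = -3.133 dB

-3.133 dB


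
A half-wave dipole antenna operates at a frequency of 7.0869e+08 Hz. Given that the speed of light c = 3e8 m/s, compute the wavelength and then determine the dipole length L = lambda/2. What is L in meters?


lambda = c / f = 3.0000e+08 / 7.0869e+08 = 0.4233163 m
L = lambda / 2 = 0.4233163 / 2 = 0.2117 m

0.2117 m


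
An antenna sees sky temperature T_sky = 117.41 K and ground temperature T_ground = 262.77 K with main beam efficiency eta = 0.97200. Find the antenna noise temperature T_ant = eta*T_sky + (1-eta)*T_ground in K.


T_ant = 0.97200 * 117.41 + (1 - 0.97200) * 262.77 = 121.5 K

121.5 K


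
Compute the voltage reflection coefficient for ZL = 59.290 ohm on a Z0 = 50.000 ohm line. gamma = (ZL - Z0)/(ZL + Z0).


gamma = (59.290 - 50.000) / (59.290 + 50.000) = 0.08500

0.08500


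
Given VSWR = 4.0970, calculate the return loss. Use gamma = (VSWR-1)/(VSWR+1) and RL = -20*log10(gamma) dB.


gamma = (4.0970 - 1) / (4.0970 + 1) = 0.6076123
RL = -20 * log10(0.6076123) = 4.327 dB

4.327 dB


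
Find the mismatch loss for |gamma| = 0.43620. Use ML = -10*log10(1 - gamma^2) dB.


ML = -10 * log10(1 - 0.43620^2) = -10 * log10(0.80972956) = 0.9166 dB

0.9166 dB


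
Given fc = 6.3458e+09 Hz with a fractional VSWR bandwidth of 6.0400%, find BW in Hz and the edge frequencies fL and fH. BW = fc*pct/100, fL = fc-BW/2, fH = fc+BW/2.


BW = 6.3458e+09 * 6.0400/100 = 3.832863e+08 Hz
fL = 6.3458e+09 - 3.832863e+08/2 = 6.154e+09 Hz
fH = 6.3458e+09 + 3.832863e+08/2 = 6.537e+09 Hz

BW=3.833e+08 Hz, fL=6.154e+09 Hz, fH=6.537e+09 Hz


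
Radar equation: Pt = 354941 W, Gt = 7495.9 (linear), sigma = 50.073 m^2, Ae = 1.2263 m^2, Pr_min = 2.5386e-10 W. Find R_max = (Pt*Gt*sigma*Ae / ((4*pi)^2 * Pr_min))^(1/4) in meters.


R^4 = 354941*7495.9*50.073*1.2263 / ((4*pi)^2 * 2.5386e-10) = 4.075363e+18
R_max = 4.075363e+18^0.25 = 44931 m

44931 m


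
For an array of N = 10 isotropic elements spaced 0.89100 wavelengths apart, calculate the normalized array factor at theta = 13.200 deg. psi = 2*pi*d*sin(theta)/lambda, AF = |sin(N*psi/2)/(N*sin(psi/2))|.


psi = 2*pi*0.89100*sin(13.200 deg) = 1.278381 rad
AF = |sin(10*1.278381/2) / (10*sin(1.278381/2))| = 0.01819

0.01819


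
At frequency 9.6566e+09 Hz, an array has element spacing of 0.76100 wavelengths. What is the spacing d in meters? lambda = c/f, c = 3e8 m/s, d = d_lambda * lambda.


lambda = c / f = 3.0000e+08 / 9.6566e+09 = 0.03106684 m
d = 0.76100 * 0.03106684 = 0.02364 m

0.02364 m


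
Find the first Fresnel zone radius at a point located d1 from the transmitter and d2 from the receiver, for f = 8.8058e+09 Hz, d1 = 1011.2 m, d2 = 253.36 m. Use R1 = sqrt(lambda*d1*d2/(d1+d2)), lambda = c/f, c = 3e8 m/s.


lambda = c / f = 3.0000e+08 / 8.8058e+09 = 0.03406845 m
R1 = sqrt(0.03406845 * 1011.2 * 253.36 / (1011.2 + 253.36)) = 2.627 m

2.627 m


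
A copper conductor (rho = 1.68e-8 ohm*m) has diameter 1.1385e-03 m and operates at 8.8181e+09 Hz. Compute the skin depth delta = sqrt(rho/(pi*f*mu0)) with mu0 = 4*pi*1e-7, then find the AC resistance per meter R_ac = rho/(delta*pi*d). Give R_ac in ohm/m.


delta = sqrt(1.68e-8 / (pi * 8.8181e+09 * 4*pi*1e-7)) = 6.946839e-07 m
R_ac = 1.68e-8 / (6.946839e-07 * pi * 1.1385e-03) = 6.761 ohm/m

6.761 ohm/m


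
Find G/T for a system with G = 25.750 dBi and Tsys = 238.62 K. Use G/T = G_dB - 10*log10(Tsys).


G/T = 25.750 - 10*log10(238.62) = 25.750 - 23.77707 = 1.973 dB/K

1.973 dB/K


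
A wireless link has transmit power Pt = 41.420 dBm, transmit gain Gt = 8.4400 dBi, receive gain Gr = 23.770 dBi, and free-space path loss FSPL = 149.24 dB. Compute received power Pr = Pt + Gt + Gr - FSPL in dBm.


Pr = 41.420 + 8.4400 + 23.770 - 149.24 = -75.61 dBm

-75.61 dBm


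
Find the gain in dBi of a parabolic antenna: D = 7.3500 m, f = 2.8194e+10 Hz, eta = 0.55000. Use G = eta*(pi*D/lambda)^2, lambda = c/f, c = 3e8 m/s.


lambda = c / f = 3.0000e+08 / 2.8194e+10 = 0.01064056 m
G_linear = 0.55000 * (pi * 7.3500 / 0.01064056)^2 = 2.590050e+06
G_dBi = 10 * log10(2.590050e+06) = 64.13 dBi

64.13 dBi


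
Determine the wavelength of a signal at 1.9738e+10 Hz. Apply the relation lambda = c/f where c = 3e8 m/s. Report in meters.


lambda = c / f = 3.0000e+08 / 1.9738e+10 = 0.01520 m

0.01520 m


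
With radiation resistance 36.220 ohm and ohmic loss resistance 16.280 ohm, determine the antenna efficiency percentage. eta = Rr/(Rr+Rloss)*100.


eta = 36.220 / (36.220 + 16.280) * 100 = 68.99%

68.99%


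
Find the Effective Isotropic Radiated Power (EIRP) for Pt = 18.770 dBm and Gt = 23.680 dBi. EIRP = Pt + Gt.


EIRP = Pt + Gt = 18.770 + 23.680 = 42.45 dBm

42.45 dBm


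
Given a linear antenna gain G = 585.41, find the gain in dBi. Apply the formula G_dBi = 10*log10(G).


G_dBi = 10 * log10(585.41) = 27.67 dBi

27.67 dBi


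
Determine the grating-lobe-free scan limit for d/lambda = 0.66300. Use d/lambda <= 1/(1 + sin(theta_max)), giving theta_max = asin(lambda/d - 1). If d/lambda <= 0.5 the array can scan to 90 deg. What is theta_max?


lambda/d - 1 = 1/0.66300 - 1 = 0.5082956
theta_max = asin(0.5082956) = 30.55 deg

30.55 deg


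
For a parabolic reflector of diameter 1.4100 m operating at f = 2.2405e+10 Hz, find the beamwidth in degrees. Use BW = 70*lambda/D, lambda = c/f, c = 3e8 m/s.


lambda = c / f = 3.0000e+08 / 2.2405e+10 = 0.01338987 m
BW = 70 * 0.01338987 / 1.4100 = 0.6647 deg

0.6647 deg


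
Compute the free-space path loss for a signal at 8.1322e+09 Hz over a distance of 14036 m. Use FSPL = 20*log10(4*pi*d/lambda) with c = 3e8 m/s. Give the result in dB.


lambda = c / f = 3.0000e+08 / 8.1322e+09 = 0.03689039 m
FSPL = 20 * log10(4*pi*14036/0.03689039) = 133.6 dB

133.6 dB


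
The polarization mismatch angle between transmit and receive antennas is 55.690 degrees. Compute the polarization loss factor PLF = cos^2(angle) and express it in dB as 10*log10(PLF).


PLF_linear = cos^2(55.690 deg) = 0.3177241
PLF_dB = 10 * log10(0.3177241) = -4.979 dB

-4.979 dB


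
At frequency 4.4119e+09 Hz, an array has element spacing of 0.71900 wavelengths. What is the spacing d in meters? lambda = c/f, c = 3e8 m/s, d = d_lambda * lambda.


lambda = c / f = 3.0000e+08 / 4.4119e+09 = 0.06799791 m
d = 0.71900 * 0.06799791 = 0.04889 m

0.04889 m


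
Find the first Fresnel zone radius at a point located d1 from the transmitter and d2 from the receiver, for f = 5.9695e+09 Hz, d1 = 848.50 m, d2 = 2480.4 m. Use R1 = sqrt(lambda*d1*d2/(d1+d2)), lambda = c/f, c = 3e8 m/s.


lambda = c / f = 3.0000e+08 / 5.9695e+09 = 0.05025547 m
R1 = sqrt(0.05025547 * 848.50 * 2480.4 / (848.50 + 2480.4)) = 5.637 m

5.637 m


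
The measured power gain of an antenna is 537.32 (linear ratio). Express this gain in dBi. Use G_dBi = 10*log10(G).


G_dBi = 10 * log10(537.32) = 27.30 dBi

27.30 dBi


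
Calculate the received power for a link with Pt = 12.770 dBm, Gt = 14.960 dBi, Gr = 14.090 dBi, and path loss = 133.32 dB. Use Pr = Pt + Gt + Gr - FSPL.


Pr = 12.770 + 14.960 + 14.090 - 133.32 = -91.50 dBm

-91.50 dBm


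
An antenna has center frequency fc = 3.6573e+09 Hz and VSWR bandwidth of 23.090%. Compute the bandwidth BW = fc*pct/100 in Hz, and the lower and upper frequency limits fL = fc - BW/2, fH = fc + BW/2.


BW = 3.6573e+09 * 23.090/100 = 8.444706e+08 Hz
fL = 3.6573e+09 - 8.444706e+08/2 = 3.235e+09 Hz
fH = 3.6573e+09 + 8.444706e+08/2 = 4.080e+09 Hz

BW=8.445e+08 Hz, fL=3.235e+09 Hz, fH=4.080e+09 Hz


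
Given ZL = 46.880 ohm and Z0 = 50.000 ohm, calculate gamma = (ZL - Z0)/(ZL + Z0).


gamma = (46.880 - 50.000) / (46.880 + 50.000) = -0.03220

-0.03220


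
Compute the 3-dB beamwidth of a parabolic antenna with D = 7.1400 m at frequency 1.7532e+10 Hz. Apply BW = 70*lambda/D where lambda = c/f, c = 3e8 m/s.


lambda = c / f = 3.0000e+08 / 1.7532e+10 = 0.01711157 m
BW = 70 * 0.01711157 / 7.1400 = 0.1678 deg

0.1678 deg


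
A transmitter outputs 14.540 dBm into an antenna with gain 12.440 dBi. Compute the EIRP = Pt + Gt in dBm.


EIRP = Pt + Gt = 14.540 + 12.440 = 26.98 dBm

26.98 dBm


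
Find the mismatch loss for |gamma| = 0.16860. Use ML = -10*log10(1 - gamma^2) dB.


ML = -10 * log10(1 - 0.16860^2) = -10 * log10(0.97157404) = 0.1252 dB

0.1252 dB


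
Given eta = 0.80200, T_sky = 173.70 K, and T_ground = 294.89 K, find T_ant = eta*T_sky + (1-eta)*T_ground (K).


T_ant = 0.80200 * 173.70 + (1 - 0.80200) * 294.89 = 197.7 K

197.7 K


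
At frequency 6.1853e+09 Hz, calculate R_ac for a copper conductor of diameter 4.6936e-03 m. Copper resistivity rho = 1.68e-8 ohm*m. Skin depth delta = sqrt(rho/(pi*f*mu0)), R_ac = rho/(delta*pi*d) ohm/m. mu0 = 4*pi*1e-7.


delta = sqrt(1.68e-8 / (pi * 6.1853e+09 * 4*pi*1e-7)) = 8.294580e-07 m
R_ac = 1.68e-8 / (8.294580e-07 * pi * 4.6936e-03) = 1.374 ohm/m

1.374 ohm/m


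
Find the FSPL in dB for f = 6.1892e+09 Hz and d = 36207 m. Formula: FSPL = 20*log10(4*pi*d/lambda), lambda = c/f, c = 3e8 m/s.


lambda = c / f = 3.0000e+08 / 6.1892e+09 = 0.04847153 m
FSPL = 20 * log10(4*pi*36207/0.04847153) = 139.5 dB

139.5 dB


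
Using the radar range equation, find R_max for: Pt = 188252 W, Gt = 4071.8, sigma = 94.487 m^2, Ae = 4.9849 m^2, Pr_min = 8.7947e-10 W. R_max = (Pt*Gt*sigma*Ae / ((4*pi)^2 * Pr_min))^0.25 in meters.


R^4 = 188252*4071.8*94.487*4.9849 / ((4*pi)^2 * 8.7947e-10) = 2.599643e+18
R_max = 2.599643e+18^0.25 = 40154 m

40154 m


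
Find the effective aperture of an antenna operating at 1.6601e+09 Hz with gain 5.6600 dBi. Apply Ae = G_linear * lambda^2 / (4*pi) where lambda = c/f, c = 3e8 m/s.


lambda = c / f = 3.0000e+08 / 1.6601e+09 = 0.1807120 m
G_linear = 10^(5.6600/10) = 3.681290
Ae = G_linear * lambda^2 / (4*pi) = 3.681290 * 0.1807120^2 / (4*pi) = 9.567e-03 m^2

9.567e-03 m^2


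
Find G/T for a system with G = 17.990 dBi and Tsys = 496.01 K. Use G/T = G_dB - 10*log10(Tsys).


G/T = 17.990 - 10*log10(496.01) = 17.990 - 26.95490 = -8.965 dB/K

-8.965 dB/K


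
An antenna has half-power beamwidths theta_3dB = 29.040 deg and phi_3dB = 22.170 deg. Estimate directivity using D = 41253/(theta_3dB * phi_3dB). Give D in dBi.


D_linear = 41253 / (29.040 * 22.170) = 64.07568
D_dBi = 10 * log10(64.07568) = 18.07 dBi

18.07 dBi


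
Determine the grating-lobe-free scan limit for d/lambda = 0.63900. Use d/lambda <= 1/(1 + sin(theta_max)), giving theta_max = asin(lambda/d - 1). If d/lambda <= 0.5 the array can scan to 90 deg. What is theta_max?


lambda/d - 1 = 1/0.63900 - 1 = 0.5649452
theta_max = asin(0.5649452) = 34.40 deg

34.40 deg


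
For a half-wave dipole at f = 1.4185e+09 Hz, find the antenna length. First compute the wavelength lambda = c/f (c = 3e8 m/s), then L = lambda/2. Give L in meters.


lambda = c / f = 3.0000e+08 / 1.4185e+09 = 0.2114910 m
L = lambda / 2 = 0.2114910 / 2 = 0.1057 m

0.1057 m


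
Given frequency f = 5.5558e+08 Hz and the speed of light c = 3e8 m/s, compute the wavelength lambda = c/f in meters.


lambda = c / f = 3.0000e+08 / 5.5558e+08 = 0.5400 m

0.5400 m


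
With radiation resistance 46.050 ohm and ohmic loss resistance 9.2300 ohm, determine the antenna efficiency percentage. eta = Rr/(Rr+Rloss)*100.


eta = 46.050 / (46.050 + 9.2300) * 100 = 83.30%

83.30%


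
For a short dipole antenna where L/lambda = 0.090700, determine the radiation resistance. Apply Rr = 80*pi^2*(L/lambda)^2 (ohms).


Rr = 80 * pi^2 * (0.090700)^2 = 80 * 9.869604 * 8.226490e-03 = 6.495 ohm

6.495 ohm


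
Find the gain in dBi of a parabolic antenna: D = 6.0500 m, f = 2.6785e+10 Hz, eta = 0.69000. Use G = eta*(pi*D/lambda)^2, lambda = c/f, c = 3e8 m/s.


lambda = c / f = 3.0000e+08 / 2.6785e+10 = 0.01120030 m
G_linear = 0.69000 * (pi * 6.0500 / 0.01120030)^2 = 1.987011e+06
G_dBi = 10 * log10(1.987011e+06) = 62.98 dBi

62.98 dBi


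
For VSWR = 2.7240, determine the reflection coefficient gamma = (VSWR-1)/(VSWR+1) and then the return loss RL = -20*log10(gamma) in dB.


gamma = (2.7240 - 1) / (2.7240 + 1) = 0.4629431
RL = -20 * log10(0.4629431) = 6.689 dB

6.689 dB


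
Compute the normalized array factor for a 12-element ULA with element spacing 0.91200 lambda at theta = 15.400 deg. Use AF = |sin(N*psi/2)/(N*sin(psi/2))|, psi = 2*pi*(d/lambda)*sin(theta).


psi = 2*pi*0.91200*sin(15.400 deg) = 1.521707 rad
AF = |sin(12*1.521707/2) / (12*sin(1.521707/2))| = 0.03508

0.03508


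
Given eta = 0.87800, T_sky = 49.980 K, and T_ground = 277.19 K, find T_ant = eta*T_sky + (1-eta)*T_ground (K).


T_ant = 0.87800 * 49.980 + (1 - 0.87800) * 277.19 = 77.70 K

77.70 K


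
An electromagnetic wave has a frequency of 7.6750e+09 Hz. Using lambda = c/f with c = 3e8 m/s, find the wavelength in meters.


lambda = c / f = 3.0000e+08 / 7.6750e+09 = 0.03909 m

0.03909 m


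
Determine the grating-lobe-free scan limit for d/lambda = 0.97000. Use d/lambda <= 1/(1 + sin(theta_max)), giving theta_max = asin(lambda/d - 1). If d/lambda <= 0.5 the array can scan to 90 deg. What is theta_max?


lambda/d - 1 = 1/0.97000 - 1 = 0.03092784
theta_max = asin(0.03092784) = 1.772 deg

1.772 deg


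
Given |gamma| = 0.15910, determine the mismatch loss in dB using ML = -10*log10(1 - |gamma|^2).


ML = -10 * log10(1 - 0.15910^2) = -10 * log10(0.97468719) = 0.1113 dB

0.1113 dB


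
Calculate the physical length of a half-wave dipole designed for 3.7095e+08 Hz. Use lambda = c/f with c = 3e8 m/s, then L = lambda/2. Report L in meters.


lambda = c / f = 3.0000e+08 / 3.7095e+08 = 0.8087343 m
L = lambda / 2 = 0.8087343 / 2 = 0.4044 m

0.4044 m


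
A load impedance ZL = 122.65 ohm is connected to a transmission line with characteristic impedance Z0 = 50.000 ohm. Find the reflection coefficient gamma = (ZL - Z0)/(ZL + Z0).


gamma = (122.65 - 50.000) / (122.65 + 50.000) = 0.4208

0.4208


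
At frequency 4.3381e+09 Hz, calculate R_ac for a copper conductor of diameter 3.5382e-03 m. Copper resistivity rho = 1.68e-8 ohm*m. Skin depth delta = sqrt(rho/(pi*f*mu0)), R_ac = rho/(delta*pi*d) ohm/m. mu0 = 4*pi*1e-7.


delta = sqrt(1.68e-8 / (pi * 4.3381e+09 * 4*pi*1e-7)) = 9.904328e-07 m
R_ac = 1.68e-8 / (9.904328e-07 * pi * 3.5382e-03) = 1.526 ohm/m

1.526 ohm/m


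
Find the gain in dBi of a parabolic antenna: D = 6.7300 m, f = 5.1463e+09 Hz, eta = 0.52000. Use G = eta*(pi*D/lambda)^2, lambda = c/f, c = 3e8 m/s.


lambda = c / f = 3.0000e+08 / 5.1463e+09 = 0.05829431 m
G_linear = 0.52000 * (pi * 6.7300 / 0.05829431)^2 = 68403.90
G_dBi = 10 * log10(68403.90) = 48.35 dBi

48.35 dBi


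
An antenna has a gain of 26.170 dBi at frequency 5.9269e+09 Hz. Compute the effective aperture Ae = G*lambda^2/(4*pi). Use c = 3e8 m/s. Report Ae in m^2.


lambda = c / f = 3.0000e+08 / 5.9269e+09 = 0.05061668 m
G_linear = 10^(26.170/10) = 413.9997
Ae = G_linear * lambda^2 / (4*pi) = 413.9997 * 0.05061668^2 / (4*pi) = 0.08441 m^2

0.08441 m^2


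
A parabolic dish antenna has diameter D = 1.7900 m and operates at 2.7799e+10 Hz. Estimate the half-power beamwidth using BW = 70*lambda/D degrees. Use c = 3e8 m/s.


lambda = c / f = 3.0000e+08 / 2.7799e+10 = 0.01079176 m
BW = 70 * 0.01079176 / 1.7900 = 0.4220 deg

0.4220 deg


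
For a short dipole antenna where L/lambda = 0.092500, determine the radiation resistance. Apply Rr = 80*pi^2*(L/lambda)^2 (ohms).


Rr = 80 * pi^2 * (0.092500)^2 = 80 * 9.869604 * 8.556250e-03 = 6.756 ohm

6.756 ohm


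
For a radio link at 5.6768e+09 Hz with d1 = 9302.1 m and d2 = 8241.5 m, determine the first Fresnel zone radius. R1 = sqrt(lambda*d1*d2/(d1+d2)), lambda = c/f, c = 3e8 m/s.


lambda = c / f = 3.0000e+08 / 5.6768e+09 = 0.05284667 m
R1 = sqrt(0.05284667 * 9302.1 * 8241.5 / (9302.1 + 8241.5)) = 15.20 m

15.20 m


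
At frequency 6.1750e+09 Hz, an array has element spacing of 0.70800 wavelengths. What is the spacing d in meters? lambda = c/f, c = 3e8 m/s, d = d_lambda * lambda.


lambda = c / f = 3.0000e+08 / 6.1750e+09 = 0.04858300 m
d = 0.70800 * 0.04858300 = 0.03440 m

0.03440 m


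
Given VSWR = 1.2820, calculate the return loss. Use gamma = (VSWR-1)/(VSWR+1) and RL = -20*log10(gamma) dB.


gamma = (1.2820 - 1) / (1.2820 + 1) = 0.1235758
RL = -20 * log10(0.1235758) = 18.16 dB

18.16 dB


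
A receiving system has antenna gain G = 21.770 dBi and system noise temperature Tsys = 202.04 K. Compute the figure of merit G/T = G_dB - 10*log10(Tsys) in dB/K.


G/T = 21.770 - 10*log10(202.04) = 21.770 - 23.05437 = -1.284 dB/K

-1.284 dB/K


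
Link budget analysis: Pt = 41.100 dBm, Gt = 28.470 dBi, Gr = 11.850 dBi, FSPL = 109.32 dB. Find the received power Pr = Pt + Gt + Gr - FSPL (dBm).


Pr = 41.100 + 28.470 + 11.850 - 109.32 = -27.90 dBm

-27.90 dBm


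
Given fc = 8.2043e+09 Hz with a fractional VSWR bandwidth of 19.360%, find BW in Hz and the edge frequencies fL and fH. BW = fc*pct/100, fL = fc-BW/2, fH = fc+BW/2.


BW = 8.2043e+09 * 19.360/100 = 1.588352e+09 Hz
fL = 8.2043e+09 - 1.588352e+09/2 = 7.410e+09 Hz
fH = 8.2043e+09 + 1.588352e+09/2 = 8.998e+09 Hz

BW=1.588e+09 Hz, fL=7.410e+09 Hz, fH=8.998e+09 Hz


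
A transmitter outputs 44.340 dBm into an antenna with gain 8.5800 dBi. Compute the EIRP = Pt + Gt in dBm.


EIRP = Pt + Gt = 44.340 + 8.5800 = 52.92 dBm

52.92 dBm


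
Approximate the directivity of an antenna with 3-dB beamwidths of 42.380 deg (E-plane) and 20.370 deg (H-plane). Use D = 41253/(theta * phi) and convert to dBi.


D_linear = 41253 / (42.380 * 20.370) = 47.78632
D_dBi = 10 * log10(47.78632) = 16.79 dBi

16.79 dBi


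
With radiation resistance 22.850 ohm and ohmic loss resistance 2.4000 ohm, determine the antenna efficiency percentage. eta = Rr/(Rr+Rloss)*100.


eta = 22.850 / (22.850 + 2.4000) * 100 = 90.50%

90.50%


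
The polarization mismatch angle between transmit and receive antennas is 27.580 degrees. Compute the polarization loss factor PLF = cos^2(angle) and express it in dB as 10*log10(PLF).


PLF_linear = cos^2(27.580 deg) = 0.7856433
PLF_dB = 10 * log10(0.7856433) = -1.048 dB

-1.048 dB


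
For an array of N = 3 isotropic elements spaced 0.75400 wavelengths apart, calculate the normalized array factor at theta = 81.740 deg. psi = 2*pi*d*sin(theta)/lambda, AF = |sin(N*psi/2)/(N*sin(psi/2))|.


psi = 2*pi*0.75400*sin(81.740 deg) = 4.688376 rad
AF = |sin(3*4.688376/2) / (3*sin(4.688376/2))| = 0.3173

0.3173


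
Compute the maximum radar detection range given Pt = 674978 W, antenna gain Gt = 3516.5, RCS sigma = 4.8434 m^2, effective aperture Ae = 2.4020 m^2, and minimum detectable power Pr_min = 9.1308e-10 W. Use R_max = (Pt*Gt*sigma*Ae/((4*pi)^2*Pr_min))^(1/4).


R^4 = 674978*3516.5*4.8434*2.4020 / ((4*pi)^2 * 9.1308e-10) = 1.915116e+17
R_max = 1.915116e+17^0.25 = 20919 m

20919 m


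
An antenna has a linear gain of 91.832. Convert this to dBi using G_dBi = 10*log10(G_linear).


G_dBi = 10 * log10(91.832) = 19.63 dBi

19.63 dBi


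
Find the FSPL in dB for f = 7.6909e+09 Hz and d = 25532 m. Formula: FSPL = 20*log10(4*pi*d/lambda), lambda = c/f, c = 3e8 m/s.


lambda = c / f = 3.0000e+08 / 7.6909e+09 = 0.03900714 m
FSPL = 20 * log10(4*pi*25532/0.03900714) = 138.3 dB

138.3 dB


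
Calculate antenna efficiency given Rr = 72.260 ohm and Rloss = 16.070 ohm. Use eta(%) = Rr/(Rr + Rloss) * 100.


eta = 72.260 / (72.260 + 16.070) * 100 = 81.81%

81.81%


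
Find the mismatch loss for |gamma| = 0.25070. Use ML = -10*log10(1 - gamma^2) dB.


ML = -10 * log10(1 - 0.25070^2) = -10 * log10(0.93714951) = 0.2819 dB

0.2819 dB


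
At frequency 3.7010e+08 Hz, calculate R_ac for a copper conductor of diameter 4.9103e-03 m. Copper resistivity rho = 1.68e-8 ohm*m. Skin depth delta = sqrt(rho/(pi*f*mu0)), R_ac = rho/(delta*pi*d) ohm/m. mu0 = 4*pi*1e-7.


delta = sqrt(1.68e-8 / (pi * 3.7010e+08 * 4*pi*1e-7)) = 3.390902e-06 m
R_ac = 1.68e-8 / (3.390902e-06 * pi * 4.9103e-03) = 0.3212 ohm/m

0.3212 ohm/m


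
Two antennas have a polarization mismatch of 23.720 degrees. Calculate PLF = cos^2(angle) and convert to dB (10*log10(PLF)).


PLF_linear = cos^2(23.720 deg) = 0.8381810
PLF_dB = 10 * log10(0.8381810) = -0.7666 dB

-0.7666 dB


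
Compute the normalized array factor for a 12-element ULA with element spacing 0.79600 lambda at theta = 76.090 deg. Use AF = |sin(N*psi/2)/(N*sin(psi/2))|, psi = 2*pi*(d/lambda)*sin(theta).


psi = 2*pi*0.79600*sin(76.090 deg) = 4.854747 rad
AF = |sin(12*4.854747/2) / (12*sin(4.854747/2))| = 0.09593

0.09593


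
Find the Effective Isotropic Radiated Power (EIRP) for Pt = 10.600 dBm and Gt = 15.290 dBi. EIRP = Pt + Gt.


EIRP = Pt + Gt = 10.600 + 15.290 = 25.89 dBm

25.89 dBm


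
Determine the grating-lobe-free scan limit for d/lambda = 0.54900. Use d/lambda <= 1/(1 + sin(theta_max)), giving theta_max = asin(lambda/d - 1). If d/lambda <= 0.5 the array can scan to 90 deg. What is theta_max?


lambda/d - 1 = 1/0.54900 - 1 = 0.8214936
theta_max = asin(0.8214936) = 55.23 deg

55.23 deg


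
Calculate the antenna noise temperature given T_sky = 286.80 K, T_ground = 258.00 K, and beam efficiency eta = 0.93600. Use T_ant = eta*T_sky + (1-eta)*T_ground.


T_ant = 0.93600 * 286.80 + (1 - 0.93600) * 258.00 = 285.0 K

285.0 K


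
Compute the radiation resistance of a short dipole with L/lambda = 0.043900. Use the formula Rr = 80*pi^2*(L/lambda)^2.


Rr = 80 * pi^2 * (0.043900)^2 = 80 * 9.869604 * 1.927210e-03 = 1.522 ohm

1.522 ohm


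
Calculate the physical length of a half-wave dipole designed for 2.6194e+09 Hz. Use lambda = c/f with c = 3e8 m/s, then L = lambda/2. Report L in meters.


lambda = c / f = 3.0000e+08 / 2.6194e+09 = 0.1145300 m
L = lambda / 2 = 0.1145300 / 2 = 0.05727 m

0.05727 m


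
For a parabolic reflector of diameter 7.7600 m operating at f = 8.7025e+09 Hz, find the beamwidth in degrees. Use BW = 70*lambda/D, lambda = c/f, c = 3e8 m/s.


lambda = c / f = 3.0000e+08 / 8.7025e+09 = 0.03447285 m
BW = 70 * 0.03447285 / 7.7600 = 0.3110 deg

0.3110 deg


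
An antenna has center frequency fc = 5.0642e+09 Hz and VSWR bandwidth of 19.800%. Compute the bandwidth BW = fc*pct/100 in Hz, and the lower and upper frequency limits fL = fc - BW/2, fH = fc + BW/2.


BW = 5.0642e+09 * 19.800/100 = 1.002712e+09 Hz
fL = 5.0642e+09 - 1.002712e+09/2 = 4.563e+09 Hz
fH = 5.0642e+09 + 1.002712e+09/2 = 5.566e+09 Hz

BW=1.003e+09 Hz, fL=4.563e+09 Hz, fH=5.566e+09 Hz


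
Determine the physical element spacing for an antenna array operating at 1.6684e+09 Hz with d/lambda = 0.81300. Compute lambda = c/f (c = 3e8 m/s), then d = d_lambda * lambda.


lambda = c / f = 3.0000e+08 / 1.6684e+09 = 0.1798130 m
d = 0.81300 * 0.1798130 = 0.1462 m

0.1462 m


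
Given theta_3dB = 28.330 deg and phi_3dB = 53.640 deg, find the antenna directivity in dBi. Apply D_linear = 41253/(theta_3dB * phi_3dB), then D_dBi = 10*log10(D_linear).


D_linear = 41253 / (28.330 * 53.640) = 27.14690
D_dBi = 10 * log10(27.14690) = 14.34 dBi

14.34 dBi


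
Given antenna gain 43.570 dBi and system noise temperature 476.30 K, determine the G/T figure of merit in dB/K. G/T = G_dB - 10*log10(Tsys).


G/T = 43.570 - 10*log10(476.30) = 43.570 - 26.77881 = 16.79 dB/K

16.79 dB/K


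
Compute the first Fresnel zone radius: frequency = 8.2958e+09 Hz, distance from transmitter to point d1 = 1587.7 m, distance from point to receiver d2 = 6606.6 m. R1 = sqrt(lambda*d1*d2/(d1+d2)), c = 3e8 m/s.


lambda = c / f = 3.0000e+08 / 8.2958e+09 = 0.03616288 m
R1 = sqrt(0.03616288 * 1587.7 * 6606.6 / (1587.7 + 6606.6)) = 6.804 m

6.804 m


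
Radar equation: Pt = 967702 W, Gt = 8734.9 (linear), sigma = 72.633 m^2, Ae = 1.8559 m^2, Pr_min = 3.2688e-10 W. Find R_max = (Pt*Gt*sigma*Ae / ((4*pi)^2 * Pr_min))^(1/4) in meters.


R^4 = 967702*8734.9*72.633*1.8559 / ((4*pi)^2 * 3.2688e-10) = 2.207395e+19
R_max = 2.207395e+19^0.25 = 68544 m

68544 m


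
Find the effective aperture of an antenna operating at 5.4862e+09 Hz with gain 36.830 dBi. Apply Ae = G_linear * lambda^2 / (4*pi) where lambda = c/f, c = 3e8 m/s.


lambda = c / f = 3.0000e+08 / 5.4862e+09 = 0.05468266 m
G_linear = 10^(36.830/10) = 4819.478
Ae = G_linear * lambda^2 / (4*pi) = 4819.478 * 0.05468266^2 / (4*pi) = 1.147 m^2

1.147 m^2


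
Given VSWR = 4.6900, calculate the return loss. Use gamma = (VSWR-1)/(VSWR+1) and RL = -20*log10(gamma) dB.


gamma = (4.6900 - 1) / (4.6900 + 1) = 0.6485062
RL = -20 * log10(0.6485062) = 3.762 dB

3.762 dB


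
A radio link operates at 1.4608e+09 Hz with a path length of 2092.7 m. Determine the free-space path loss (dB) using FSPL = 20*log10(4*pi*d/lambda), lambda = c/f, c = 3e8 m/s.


lambda = c / f = 3.0000e+08 / 1.4608e+09 = 0.2053669 m
FSPL = 20 * log10(4*pi*2092.7/0.2053669) = 102.1 dB

102.1 dB


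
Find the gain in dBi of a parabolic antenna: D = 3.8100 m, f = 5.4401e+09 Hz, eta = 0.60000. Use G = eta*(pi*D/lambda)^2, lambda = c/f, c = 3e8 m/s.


lambda = c / f = 3.0000e+08 / 5.4401e+09 = 0.05514605 m
G_linear = 0.60000 * (pi * 3.8100 / 0.05514605)^2 = 28266.51
G_dBi = 10 * log10(28266.51) = 44.51 dBi

44.51 dBi


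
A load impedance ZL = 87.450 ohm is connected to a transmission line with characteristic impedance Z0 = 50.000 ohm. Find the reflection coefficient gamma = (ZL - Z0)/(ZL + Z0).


gamma = (87.450 - 50.000) / (87.450 + 50.000) = 0.2725

0.2725


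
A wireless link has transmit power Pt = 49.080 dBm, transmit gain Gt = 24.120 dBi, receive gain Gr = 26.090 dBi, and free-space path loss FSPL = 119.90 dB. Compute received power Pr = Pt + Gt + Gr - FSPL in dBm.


Pr = 49.080 + 24.120 + 26.090 - 119.90 = -20.61 dBm

-20.61 dBm


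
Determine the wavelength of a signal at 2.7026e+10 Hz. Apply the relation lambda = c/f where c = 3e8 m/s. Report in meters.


lambda = c / f = 3.0000e+08 / 2.7026e+10 = 0.01110 m

0.01110 m


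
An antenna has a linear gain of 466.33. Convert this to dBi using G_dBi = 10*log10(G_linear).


G_dBi = 10 * log10(466.33) = 26.69 dBi

26.69 dBi


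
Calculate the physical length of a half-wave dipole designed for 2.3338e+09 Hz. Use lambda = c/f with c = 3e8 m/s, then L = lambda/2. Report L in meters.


lambda = c / f = 3.0000e+08 / 2.3338e+09 = 0.1285457 m
L = lambda / 2 = 0.1285457 / 2 = 0.06427 m

0.06427 m


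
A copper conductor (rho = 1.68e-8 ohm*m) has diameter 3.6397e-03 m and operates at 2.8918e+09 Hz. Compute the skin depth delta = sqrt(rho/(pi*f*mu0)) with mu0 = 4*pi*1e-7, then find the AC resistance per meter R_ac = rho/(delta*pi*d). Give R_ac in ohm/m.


delta = sqrt(1.68e-8 / (pi * 2.8918e+09 * 4*pi*1e-7)) = 1.213083e-06 m
R_ac = 1.68e-8 / (1.213083e-06 * pi * 3.6397e-03) = 1.211 ohm/m

1.211 ohm/m


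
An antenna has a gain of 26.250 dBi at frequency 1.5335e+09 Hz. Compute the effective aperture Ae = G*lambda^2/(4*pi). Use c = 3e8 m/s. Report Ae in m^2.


lambda = c / f = 3.0000e+08 / 1.5335e+09 = 0.1956309 m
G_linear = 10^(26.250/10) = 421.6965
Ae = G_linear * lambda^2 / (4*pi) = 421.6965 * 0.1956309^2 / (4*pi) = 1.284 m^2

1.284 m^2


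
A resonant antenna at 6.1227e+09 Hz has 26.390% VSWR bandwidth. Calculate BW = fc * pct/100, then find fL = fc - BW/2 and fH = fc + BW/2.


BW = 6.1227e+09 * 26.390/100 = 1.615781e+09 Hz
fL = 6.1227e+09 - 1.615781e+09/2 = 5.315e+09 Hz
fH = 6.1227e+09 + 1.615781e+09/2 = 6.931e+09 Hz

BW=1.616e+09 Hz, fL=5.315e+09 Hz, fH=6.931e+09 Hz


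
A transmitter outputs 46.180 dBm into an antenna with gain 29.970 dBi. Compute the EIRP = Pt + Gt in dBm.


EIRP = Pt + Gt = 46.180 + 29.970 = 76.15 dBm

76.15 dBm


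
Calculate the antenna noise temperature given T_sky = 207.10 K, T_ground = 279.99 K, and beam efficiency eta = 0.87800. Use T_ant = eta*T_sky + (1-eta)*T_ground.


T_ant = 0.87800 * 207.10 + (1 - 0.87800) * 279.99 = 216.0 K

216.0 K


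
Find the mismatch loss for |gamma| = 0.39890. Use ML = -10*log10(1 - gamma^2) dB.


ML = -10 * log10(1 - 0.39890^2) = -10 * log10(0.84087879) = 0.7527 dB

0.7527 dB


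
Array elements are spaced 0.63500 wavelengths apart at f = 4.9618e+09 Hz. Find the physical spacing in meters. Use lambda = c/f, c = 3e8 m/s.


lambda = c / f = 3.0000e+08 / 4.9618e+09 = 0.06046193 m
d = 0.63500 * 0.06046193 = 0.03839 m

0.03839 m


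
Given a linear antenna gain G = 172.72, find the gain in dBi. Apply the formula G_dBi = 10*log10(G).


G_dBi = 10 * log10(172.72) = 22.37 dBi

22.37 dBi


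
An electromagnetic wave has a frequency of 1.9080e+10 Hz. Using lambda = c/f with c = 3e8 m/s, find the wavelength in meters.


lambda = c / f = 3.0000e+08 / 1.9080e+10 = 0.01572 m

0.01572 m


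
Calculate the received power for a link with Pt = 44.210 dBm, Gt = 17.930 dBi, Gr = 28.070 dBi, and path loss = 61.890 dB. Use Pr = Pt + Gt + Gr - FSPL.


Pr = 44.210 + 17.930 + 28.070 - 61.890 = 28.32 dBm

28.32 dBm


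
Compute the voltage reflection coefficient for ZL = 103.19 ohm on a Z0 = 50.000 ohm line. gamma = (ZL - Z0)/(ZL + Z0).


gamma = (103.19 - 50.000) / (103.19 + 50.000) = 0.3472

0.3472


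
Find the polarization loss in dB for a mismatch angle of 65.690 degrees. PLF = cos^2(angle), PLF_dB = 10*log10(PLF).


PLF_linear = cos^2(65.690 deg) = 0.1694750
PLF_dB = 10 * log10(0.1694750) = -7.709 dB

-7.709 dB


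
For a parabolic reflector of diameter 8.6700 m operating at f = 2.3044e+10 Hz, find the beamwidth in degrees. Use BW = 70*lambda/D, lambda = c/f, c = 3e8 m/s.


lambda = c / f = 3.0000e+08 / 2.3044e+10 = 0.01301857 m
BW = 70 * 0.01301857 / 8.6700 = 0.1051 deg

0.1051 deg


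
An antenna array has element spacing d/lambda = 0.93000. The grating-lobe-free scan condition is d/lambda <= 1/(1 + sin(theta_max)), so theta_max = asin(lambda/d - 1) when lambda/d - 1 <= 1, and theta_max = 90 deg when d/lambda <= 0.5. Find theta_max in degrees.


lambda/d - 1 = 1/0.93000 - 1 = 0.07526882
theta_max = asin(0.07526882) = 4.317 deg

4.317 deg


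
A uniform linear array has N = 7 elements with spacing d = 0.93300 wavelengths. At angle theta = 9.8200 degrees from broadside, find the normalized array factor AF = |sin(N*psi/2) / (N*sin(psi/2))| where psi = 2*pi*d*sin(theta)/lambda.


psi = 2*pi*0.93300*sin(9.8200 deg) = 0.9998205 rad
AF = |sin(7*0.9998205/2) / (7*sin(0.9998205/2))| = 0.1044

0.1044


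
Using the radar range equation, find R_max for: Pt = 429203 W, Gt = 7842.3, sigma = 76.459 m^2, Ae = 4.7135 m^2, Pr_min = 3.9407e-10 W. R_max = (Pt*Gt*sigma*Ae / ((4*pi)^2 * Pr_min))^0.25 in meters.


R^4 = 429203*7842.3*76.459*4.7135 / ((4*pi)^2 * 3.9407e-10) = 1.949329e+19
R_max = 1.949329e+19^0.25 = 66446 m

66446 m


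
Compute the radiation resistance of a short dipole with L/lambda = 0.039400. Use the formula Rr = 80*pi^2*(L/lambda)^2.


Rr = 80 * pi^2 * (0.039400)^2 = 80 * 9.869604 * 1.552360e-03 = 1.226 ohm

1.226 ohm


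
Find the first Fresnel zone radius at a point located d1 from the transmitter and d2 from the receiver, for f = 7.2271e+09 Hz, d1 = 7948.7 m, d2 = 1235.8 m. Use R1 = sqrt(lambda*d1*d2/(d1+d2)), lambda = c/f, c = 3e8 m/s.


lambda = c / f = 3.0000e+08 / 7.2271e+09 = 0.04151043 m
R1 = sqrt(0.04151043 * 7948.7 * 1235.8 / (7948.7 + 1235.8)) = 6.663 m

6.663 m


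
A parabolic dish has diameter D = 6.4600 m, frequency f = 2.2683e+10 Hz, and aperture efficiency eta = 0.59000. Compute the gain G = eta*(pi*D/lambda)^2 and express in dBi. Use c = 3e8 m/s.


lambda = c / f = 3.0000e+08 / 2.2683e+10 = 0.01322576 m
G_linear = 0.59000 * (pi * 6.4600 / 0.01322576)^2 = 1.389234e+06
G_dBi = 10 * log10(1.389234e+06) = 61.43 dBi

61.43 dBi


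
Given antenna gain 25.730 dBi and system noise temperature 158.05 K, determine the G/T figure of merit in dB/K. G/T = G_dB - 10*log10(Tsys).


G/T = 25.730 - 10*log10(158.05) = 25.730 - 21.98795 = 3.742 dB/K

3.742 dB/K


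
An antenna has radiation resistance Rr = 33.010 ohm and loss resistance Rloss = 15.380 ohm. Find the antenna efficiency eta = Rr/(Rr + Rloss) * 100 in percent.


eta = 33.010 / (33.010 + 15.380) * 100 = 68.22%

68.22%


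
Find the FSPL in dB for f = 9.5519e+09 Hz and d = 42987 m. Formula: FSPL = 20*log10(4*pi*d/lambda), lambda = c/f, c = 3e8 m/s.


lambda = c / f = 3.0000e+08 / 9.5519e+09 = 0.03140736 m
FSPL = 20 * log10(4*pi*42987/0.03140736) = 144.7 dB

144.7 dB


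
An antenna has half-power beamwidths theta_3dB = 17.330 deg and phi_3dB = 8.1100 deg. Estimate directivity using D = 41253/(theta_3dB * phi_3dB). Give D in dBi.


D_linear = 41253 / (17.330 * 8.1100) = 293.5189
D_dBi = 10 * log10(293.5189) = 24.68 dBi

24.68 dBi


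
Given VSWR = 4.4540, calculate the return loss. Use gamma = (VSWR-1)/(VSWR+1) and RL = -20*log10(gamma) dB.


gamma = (4.4540 - 1) / (4.4540 + 1) = 0.6332967
RL = -20 * log10(0.6332967) = 3.968 dB

3.968 dB


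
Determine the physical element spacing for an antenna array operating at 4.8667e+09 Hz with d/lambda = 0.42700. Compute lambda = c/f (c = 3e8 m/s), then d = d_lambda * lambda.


lambda = c / f = 3.0000e+08 / 4.8667e+09 = 0.06164341 m
d = 0.42700 * 0.06164341 = 0.02632 m

0.02632 m


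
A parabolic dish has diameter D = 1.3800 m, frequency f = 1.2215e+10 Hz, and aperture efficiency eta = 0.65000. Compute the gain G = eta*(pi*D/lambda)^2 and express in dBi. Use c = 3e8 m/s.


lambda = c / f = 3.0000e+08 / 1.2215e+10 = 0.02455997 m
G_linear = 0.65000 * (pi * 1.3800 / 0.02455997)^2 = 20254.22
G_dBi = 10 * log10(20254.22) = 43.07 dBi

43.07 dBi


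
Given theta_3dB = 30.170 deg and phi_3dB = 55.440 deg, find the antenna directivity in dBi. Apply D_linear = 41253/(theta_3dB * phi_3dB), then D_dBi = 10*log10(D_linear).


D_linear = 41253 / (30.170 * 55.440) = 24.66363
D_dBi = 10 * log10(24.66363) = 13.92 dBi

13.92 dBi


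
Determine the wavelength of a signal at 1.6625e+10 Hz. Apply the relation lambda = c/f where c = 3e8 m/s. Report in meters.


lambda = c / f = 3.0000e+08 / 1.6625e+10 = 0.01805 m

0.01805 m
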